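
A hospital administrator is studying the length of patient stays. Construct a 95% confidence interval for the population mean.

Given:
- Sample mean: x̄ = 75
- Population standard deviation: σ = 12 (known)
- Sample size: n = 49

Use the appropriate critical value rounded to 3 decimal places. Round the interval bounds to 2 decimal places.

The population standard deviation σ is known, so use a z-interval (standard normal critical value).

For 95% confidence, z* = 1.96 (from standard normal table)

Standard error: SE = σ/√n = 12/√49 = 1.714286

Margin of error: E = z* × SE = 1.96 × 1.714286 = 3.3600

Z-interval: x̄ ± E = 75 ± 3.3600 = (71.6400, 78.3600)

Rounded to 2 decimal places:

(71.64, 78.36)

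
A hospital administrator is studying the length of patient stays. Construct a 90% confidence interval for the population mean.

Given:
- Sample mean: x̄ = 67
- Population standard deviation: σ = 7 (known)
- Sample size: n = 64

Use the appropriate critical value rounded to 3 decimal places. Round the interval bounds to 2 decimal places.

The population standard deviation σ is known, so use a z-interval (standard normal critical value).

For 90% confidence, z* = 1.645 (from standard normal table)

Standard error: SE = σ/√n = 7/√64 = 0.875000

Margin of error: E = z* × SE = 1.645 × 0.875000 = 1.4394

Z-interval: x̄ ± E = 67 ± 1.4394 = (65.5606, 68.4394)

Rounded to 2 decimal places:

(65.56, 68.44)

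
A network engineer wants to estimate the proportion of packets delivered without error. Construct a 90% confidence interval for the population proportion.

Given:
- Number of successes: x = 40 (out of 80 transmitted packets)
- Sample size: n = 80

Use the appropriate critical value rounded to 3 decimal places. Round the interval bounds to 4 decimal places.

Sample proportion: p̂ = 40/80 = 0.500000

Check conditions for normal approximation:
  np̂ = 40 ≥ 10 ✓
  n(1-p̂) = 40 ≥ 10 ✓

The sample is large enough, so use a z-interval (normal approximation) for the proportion.

For 90% confidence, z* = 1.645 (from standard normal table)

Standard error: SE = √(p̂(1-p̂)/n) = √(0.500000×0.500000/80) = 0.05590170

Margin of error: E = z* × SE = 1.645 × 0.05590170 = 0.091958

Z-interval: p̂ ± E = 0.500000 ± 0.091958 = (0.408042, 0.591958)

Rounded to 4 decimal places:

(0.4080, 0.5920)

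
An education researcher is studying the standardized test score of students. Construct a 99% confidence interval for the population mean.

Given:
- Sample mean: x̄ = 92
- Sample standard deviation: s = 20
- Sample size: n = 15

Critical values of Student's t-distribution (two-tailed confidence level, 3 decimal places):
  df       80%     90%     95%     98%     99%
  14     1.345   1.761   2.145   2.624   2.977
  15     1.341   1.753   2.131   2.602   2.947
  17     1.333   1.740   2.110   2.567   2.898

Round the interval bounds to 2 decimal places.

The population standard deviation σ is unknown (only the sample standard deviation s is given), so use a t-interval with df = n - 1 = 15 - 1 = 14.

For 99% confidence with df = 14, t* = 2.977 (from t-table)

Standard error: SE = s/√n = 20/√15 = 5.163978

Margin of error: E = t* × SE = 2.977 × 5.163978 = 15.3732

T-interval: x̄ ± E = 92 ± 15.3732 = (76.6268, 107.3732)

Rounded to 2 decimal places:

(76.63, 107.37)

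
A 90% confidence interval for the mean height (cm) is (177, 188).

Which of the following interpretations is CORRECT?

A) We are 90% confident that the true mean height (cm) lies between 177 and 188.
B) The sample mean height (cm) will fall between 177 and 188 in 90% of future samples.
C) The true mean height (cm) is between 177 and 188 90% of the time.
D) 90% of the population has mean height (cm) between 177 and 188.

A confidence interval represents our confidence in the procedure, not a probability statement about the parameter.

Key concept: If we repeated this sampling process many times and computed a 90% CI each time, about 90% of those intervals would contain the true population parameter.

For this specific interval (177, 188):
- Midpoint (point estimate): 182.5
- Margin of error: 5.5

The correct interpretation is the one stating confidence that the true parameter lies in the interval — option A.

A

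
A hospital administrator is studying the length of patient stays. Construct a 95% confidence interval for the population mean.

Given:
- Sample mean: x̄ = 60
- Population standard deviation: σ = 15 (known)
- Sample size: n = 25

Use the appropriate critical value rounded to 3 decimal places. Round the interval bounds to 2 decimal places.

The population standard deviation σ is known, so use a z-interval (standard normal critical value).

For 95% confidence, z* = 1.96 (from standard normal table)

Standard error: SE = σ/√n = 15/√25 = 3.000000

Margin of error: E = z* × SE = 1.96 × 3.000000 = 5.8800

Z-interval: x̄ ± E = 60 ± 5.8800 = (54.1200, 65.8800)

Rounded to 2 decimal places:

(54.12, 65.88)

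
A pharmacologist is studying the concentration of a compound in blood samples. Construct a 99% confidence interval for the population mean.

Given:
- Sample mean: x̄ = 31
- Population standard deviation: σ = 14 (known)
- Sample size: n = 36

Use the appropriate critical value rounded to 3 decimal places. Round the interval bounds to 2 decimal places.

The population standard deviation σ is known, so use a z-interval (standard normal critical value).

For 99% confidence, z* = 2.576 (from standard normal table)

Standard error: SE = σ/√n = 14/√36 = 2.333333

Margin of error: E = z* × SE = 2.576 × 2.333333 = 6.0107

Z-interval: x̄ ± E = 31 ± 6.0107 = (24.9893, 37.0107)

Rounded to 2 decimal places:

(24.99, 37.01)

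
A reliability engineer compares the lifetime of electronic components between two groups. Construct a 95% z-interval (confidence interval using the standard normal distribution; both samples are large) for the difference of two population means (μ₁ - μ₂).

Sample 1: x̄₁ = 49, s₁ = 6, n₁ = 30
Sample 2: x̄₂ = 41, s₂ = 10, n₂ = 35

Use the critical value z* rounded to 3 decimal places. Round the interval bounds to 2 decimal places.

Both samples are large (n₁ = 30 ≥ 30, n₂ = 35 ≥ 30), so a z-interval for the difference of means applies.

Point estimate: x̄₁ - x̄₂ = 49 - 41 = 8

Standard error: SE = √(s₁²/n₁ + s₂²/n₂)
= √(6²/30 + 10²/35)
= √(1.200000 + 2.857143)
= 2.014235

For 95% confidence, z* = 1.96 (from standard normal table)
Margin of error: E = z* × SE = 1.96 × 2.014235 = 3.9479

Z-interval: (x̄₁ - x̄₂) ± E = 8 ± 3.9479 = (4.0521, 11.9479)

Rounded to 2 decimal places:

(4.05, 11.95)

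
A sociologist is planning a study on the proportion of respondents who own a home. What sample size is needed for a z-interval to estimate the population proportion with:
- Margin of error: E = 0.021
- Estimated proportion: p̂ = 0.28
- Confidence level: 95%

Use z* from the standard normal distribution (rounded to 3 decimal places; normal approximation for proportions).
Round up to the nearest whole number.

Using z* for proportion z-interval (normal approximation).

For 95% confidence, z* = 1.96 (from standard normal table)

Sample size formula for proportion z-interval: n = z*²p̂(1-p̂)/E²

n = 1.96² × 0.28 × 0.72 / 0.021²
  = 3.8416 × 0.2016 / 0.000441
  = 1756.1600

Round up to the nearest whole number: n = 1757

1757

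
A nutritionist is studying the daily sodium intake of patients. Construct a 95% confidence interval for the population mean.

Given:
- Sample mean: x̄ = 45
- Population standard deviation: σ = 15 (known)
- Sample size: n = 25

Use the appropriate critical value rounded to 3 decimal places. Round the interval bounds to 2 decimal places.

The population standard deviation σ is known, so use a z-interval (standard normal critical value).

For 95% confidence, z* = 1.96 (from standard normal table)

Standard error: SE = σ/√n = 15/√25 = 3.000000

Margin of error: E = z* × SE = 1.96 × 3.000000 = 5.8800

Z-interval: x̄ ± E = 45 ± 5.8800 = (39.1200, 50.8800)

Rounded to 2 decimal places:

(39.12, 50.88)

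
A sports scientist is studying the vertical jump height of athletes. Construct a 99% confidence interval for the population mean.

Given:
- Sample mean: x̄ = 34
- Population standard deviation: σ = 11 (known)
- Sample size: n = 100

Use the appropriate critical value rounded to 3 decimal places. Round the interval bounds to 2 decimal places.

The population standard deviation σ is known, so use a z-interval (standard normal critical value).

For 99% confidence, z* = 2.576 (from standard normal table)

Standard error: SE = σ/√n = 11/√100 = 1.100000

Margin of error: E = z* × SE = 2.576 × 1.100000 = 2.8336

Z-interval: x̄ ± E = 34 ± 2.8336 = (31.1664, 36.8336)

Rounded to 2 decimal places:

(31.17, 36.83)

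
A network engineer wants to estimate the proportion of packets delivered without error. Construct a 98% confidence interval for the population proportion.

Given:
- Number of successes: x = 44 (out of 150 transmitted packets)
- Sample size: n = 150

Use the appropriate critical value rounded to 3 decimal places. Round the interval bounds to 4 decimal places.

Sample proportion: p̂ = 44/150 = 0.293333

Check conditions for normal approximation:
  np̂ = 44 ≥ 10 ✓
  n(1-p̂) = 106 ≥ 10 ✓

The sample is large enough, so use a z-interval (normal approximation) for the proportion.

For 98% confidence, z* = 2.326 (from standard normal table)

Standard error: SE = √(p̂(1-p̂)/n) = √(0.293333×0.706667/150) = 0.03717426

Margin of error: E = z* × SE = 2.326 × 0.03717426 = 0.086467

Z-interval: p̂ ± E = 0.293333 ± 0.086467 = (0.206866, 0.379801)

Rounded to 4 decimal places:

(0.2069, 0.3798)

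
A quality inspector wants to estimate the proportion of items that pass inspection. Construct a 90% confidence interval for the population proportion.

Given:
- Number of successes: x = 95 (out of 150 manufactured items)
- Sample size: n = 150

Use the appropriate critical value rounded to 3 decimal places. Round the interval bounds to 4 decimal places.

Sample proportion: p̂ = 95/150 = 0.633333

Check conditions for normal approximation:
  np̂ = 95 ≥ 10 ✓
  n(1-p̂) = 55 ≥ 10 ✓

The sample is large enough, so use a z-interval (normal approximation) for the proportion.

For 90% confidence, z* = 1.645 (from standard normal table)

Standard error: SE = √(p̂(1-p̂)/n) = √(0.633333×0.366667/150) = 0.03934651

Margin of error: E = z* × SE = 1.645 × 0.03934651 = 0.064725

Z-interval: p̂ ± E = 0.633333 ± 0.064725 = (0.568608, 0.698058)

Rounded to 4 decimal places:

(0.5686, 0.6981)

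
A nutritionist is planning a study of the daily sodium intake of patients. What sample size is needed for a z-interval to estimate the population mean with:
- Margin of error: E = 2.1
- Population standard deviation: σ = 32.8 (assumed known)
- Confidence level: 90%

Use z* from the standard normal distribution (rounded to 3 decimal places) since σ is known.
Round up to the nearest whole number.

Using z* since population σ is known (z-interval formula).

For 90% confidence, z* = 1.645 (from standard normal table)

Sample size formula for z-interval: n = (z*σ/E)²

n = (1.645 × 32.8 / 2.1)²
  = (25.693333)²
  = 660.1474

Round up to the nearest whole number: n = 661

661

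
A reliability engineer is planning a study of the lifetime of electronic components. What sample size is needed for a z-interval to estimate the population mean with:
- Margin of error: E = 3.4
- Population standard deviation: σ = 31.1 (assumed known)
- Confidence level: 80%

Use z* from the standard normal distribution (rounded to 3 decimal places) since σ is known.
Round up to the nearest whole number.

Using z* since population σ is known (z-interval formula).

For 80% confidence, z* = 1.282 (from standard normal table)

Sample size formula for z-interval: n = (z*σ/E)²

n = (1.282 × 31.1 / 3.4)²
  = (11.726529)²
  = 137.5115

Round up to the nearest whole number: n = 138

138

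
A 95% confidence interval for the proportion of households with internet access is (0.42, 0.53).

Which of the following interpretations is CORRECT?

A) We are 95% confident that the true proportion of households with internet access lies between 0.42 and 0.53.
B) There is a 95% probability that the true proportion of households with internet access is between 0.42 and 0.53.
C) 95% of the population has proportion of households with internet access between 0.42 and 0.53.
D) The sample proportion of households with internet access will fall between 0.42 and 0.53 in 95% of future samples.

A confidence interval represents our confidence in the procedure, not a probability statement about the parameter.

Key concept: If we repeated this sampling process many times and computed a 95% CI each time, about 95% of those intervals would contain the true population parameter.

For this specific interval (0.42, 0.53):
- Midpoint (point estimate): 0.475
- Margin of error: 0.055

The correct interpretation is the one stating confidence that the true parameter lies in the interval — option A.

A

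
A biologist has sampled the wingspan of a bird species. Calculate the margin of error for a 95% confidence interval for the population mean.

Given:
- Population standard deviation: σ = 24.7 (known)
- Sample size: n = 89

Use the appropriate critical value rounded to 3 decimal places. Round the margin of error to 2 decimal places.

The population standard deviation σ is known, so use the z-interval margin of error formula.

For 95% confidence, z* = 1.96 (from standard normal table)

Margin of error formula for z-interval: E = z* × σ/√n

E = 1.96 × 24.7/√89
  = 1.96 × 2.618195
  = 5.1317

Rounded to 2 decimal places:

5.13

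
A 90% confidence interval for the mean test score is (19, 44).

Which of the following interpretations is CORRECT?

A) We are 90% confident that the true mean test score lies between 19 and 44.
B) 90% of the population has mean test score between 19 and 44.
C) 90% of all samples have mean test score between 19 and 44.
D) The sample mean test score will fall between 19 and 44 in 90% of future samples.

A confidence interval represents our confidence in the procedure, not a probability statement about the parameter.

Key concept: If we repeated this sampling process many times and computed a 90% CI each time, about 90% of those intervals would contain the true population parameter.

For this specific interval (19, 44):
- Midpoint (point estimate): 31.5
- Margin of error: 12.5

The correct interpretation is the one stating confidence that the true parameter lies in the interval — option A.

A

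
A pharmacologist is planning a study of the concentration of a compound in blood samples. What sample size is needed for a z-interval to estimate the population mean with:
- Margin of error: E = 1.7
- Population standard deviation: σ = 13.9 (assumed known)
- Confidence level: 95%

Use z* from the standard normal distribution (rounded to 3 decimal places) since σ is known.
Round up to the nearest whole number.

Using z* since population σ is known (z-interval formula).

For 95% confidence, z* = 1.96 (from standard normal table)

Sample size formula for z-interval: n = (z*σ/E)²

n = (1.96 × 13.9 / 1.7)²
  = (16.025882)²
  = 256.8289

Round up to the nearest whole number: n = 257

257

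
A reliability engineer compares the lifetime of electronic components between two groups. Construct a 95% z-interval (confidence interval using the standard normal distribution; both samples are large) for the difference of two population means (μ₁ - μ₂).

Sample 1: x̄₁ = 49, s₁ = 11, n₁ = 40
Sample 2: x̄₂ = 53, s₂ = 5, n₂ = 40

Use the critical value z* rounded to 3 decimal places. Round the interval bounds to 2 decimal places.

Both samples are large (n₁ = 40 ≥ 30, n₂ = 40 ≥ 30), so a z-interval for the difference of means applies.

Point estimate: x̄₁ - x̄₂ = 49 - 53 = -4

Standard error: SE = √(s₁²/n₁ + s₂²/n₂)
= √(11²/40 + 5²/40)
= √(3.025000 + 0.625000)
= 1.910497

For 95% confidence, z* = 1.96 (from standard normal table)
Margin of error: E = z* × SE = 1.96 × 1.910497 = 3.7446

Z-interval: (x̄₁ - x̄₂) ± E = -4 ± 3.7446 = (-7.7446, -0.2554)

Rounded to 2 decimal places:

(-7.74, -0.26)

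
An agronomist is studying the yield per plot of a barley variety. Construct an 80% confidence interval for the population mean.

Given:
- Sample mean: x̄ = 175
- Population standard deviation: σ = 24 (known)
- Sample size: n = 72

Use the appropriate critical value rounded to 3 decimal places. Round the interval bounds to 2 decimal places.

The population standard deviation σ is known, so use a z-interval (standard normal critical value).

For 80% confidence, z* = 1.282 (from standard normal table)

Standard error: SE = σ/√n = 24/√72 = 2.828427

Margin of error: E = z* × SE = 1.282 × 2.828427 = 3.6260

Z-interval: x̄ ± E = 175 ± 3.6260 = (171.3740, 178.6260)

Rounded to 2 decimal places:

(171.37, 178.63)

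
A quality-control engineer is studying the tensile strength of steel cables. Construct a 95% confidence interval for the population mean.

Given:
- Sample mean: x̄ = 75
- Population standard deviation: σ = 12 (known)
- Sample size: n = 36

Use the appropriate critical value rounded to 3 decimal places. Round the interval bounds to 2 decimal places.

The population standard deviation σ is known, so use a z-interval (standard normal critical value).

For 95% confidence, z* = 1.96 (from standard normal table)

Standard error: SE = σ/√n = 12/√36 = 2.000000

Margin of error: E = z* × SE = 1.96 × 2.000000 = 3.9200

Z-interval: x̄ ± E = 75 ± 3.9200 = (71.0800, 78.9200)

Rounded to 2 decimal places:

(71.08, 78.92)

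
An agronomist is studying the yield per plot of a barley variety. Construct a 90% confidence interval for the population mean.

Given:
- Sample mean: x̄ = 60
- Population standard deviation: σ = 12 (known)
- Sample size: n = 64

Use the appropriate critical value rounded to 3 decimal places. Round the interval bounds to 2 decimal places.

The population standard deviation σ is known, so use a z-interval (standard normal critical value).

For 90% confidence, z* = 1.645 (from standard normal table)

Standard error: SE = σ/√n = 12/√64 = 1.500000

Margin of error: E = z* × SE = 1.645 × 1.500000 = 2.4675

Z-interval: x̄ ± E = 60 ± 2.4675 = (57.5325, 62.4675)

Rounded to 2 decimal places:

(57.53, 62.47)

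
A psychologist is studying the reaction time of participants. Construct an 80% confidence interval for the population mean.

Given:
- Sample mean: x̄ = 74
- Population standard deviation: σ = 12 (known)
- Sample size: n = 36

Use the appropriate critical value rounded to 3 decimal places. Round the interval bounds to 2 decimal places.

The population standard deviation σ is known, so use a z-interval (standard normal critical value).

For 80% confidence, z* = 1.282 (from standard normal table)

Standard error: SE = σ/√n = 12/√36 = 2.000000

Margin of error: E = z* × SE = 1.282 × 2.000000 = 2.5640

Z-interval: x̄ ± E = 74 ± 2.5640 = (71.4360, 76.5640)

Rounded to 2 decimal places:

(71.44, 76.56)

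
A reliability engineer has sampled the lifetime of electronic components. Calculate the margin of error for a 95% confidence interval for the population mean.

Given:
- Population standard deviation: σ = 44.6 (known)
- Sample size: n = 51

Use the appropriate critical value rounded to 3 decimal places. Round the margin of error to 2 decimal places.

The population standard deviation σ is known, so use the z-interval margin of error formula.

For 95% confidence, z* = 1.96 (from standard normal table)

Margin of error formula for z-interval: E = z* × σ/√n

E = 1.96 × 44.6/√51
  = 1.96 × 6.245249
  = 12.2407

Rounded to 2 decimal places:

12.24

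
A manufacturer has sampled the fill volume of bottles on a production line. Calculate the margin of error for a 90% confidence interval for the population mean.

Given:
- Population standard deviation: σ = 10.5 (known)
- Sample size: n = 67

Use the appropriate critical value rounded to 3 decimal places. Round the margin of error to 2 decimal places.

The population standard deviation σ is known, so use the z-interval margin of error formula.

For 90% confidence, z* = 1.645 (from standard normal table)

Margin of error formula for z-interval: E = z* × σ/√n

E = 1.645 × 10.5/√67
  = 1.645 × 1.282779
  = 2.1102

Rounded to 2 decimal places:

2.11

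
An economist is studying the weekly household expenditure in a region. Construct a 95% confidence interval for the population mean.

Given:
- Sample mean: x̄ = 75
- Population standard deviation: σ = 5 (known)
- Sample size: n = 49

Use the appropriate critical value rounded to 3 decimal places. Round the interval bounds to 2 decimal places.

The population standard deviation σ is known, so use a z-interval (standard normal critical value).

For 95% confidence, z* = 1.96 (from standard normal table)

Standard error: SE = σ/√n = 5/√49 = 0.714286

Margin of error: E = z* × SE = 1.96 × 0.714286 = 1.4000

Z-interval: x̄ ± E = 75 ± 1.4000 = (73.6000, 76.4000)

Rounded to 2 decimal places:

(73.60, 76.40)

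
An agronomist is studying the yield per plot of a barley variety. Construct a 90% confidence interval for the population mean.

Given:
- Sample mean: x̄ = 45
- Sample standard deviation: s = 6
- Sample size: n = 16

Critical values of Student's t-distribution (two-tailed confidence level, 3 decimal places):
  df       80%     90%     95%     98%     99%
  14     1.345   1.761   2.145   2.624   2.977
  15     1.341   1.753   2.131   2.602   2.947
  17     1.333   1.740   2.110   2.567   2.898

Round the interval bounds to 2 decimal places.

The population standard deviation σ is unknown (only the sample standard deviation s is given), so use a t-interval with df = n - 1 = 16 - 1 = 15.

For 90% confidence with df = 15, t* = 1.753 (from t-table)

Standard error: SE = s/√n = 6/√16 = 1.500000

Margin of error: E = t* × SE = 1.753 × 1.500000 = 2.6295

T-interval: x̄ ± E = 45 ± 2.6295 = (42.3705, 47.6295)

Rounded to 2 decimal places:

(42.37, 47.63)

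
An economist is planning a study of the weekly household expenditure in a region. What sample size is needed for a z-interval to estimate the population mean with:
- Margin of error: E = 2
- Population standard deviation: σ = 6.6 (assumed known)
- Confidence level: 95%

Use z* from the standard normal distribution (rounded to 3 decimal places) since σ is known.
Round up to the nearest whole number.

Using z* since population σ is known (z-interval formula).

For 95% confidence, z* = 1.96 (from standard normal table)

Sample size formula for z-interval: n = (z*σ/E)²

n = (1.96 × 6.6 / 2)²
  = (6.468000)²
  = 41.8350

Round up to the nearest whole number: n = 42

42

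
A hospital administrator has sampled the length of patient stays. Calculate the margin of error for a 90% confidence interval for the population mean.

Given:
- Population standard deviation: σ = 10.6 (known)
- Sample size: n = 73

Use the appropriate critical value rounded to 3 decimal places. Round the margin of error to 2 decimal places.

The population standard deviation σ is known, so use the z-interval margin of error formula.

For 90% confidence, z* = 1.645 (from standard normal table)

Margin of error formula for z-interval: E = z* × σ/√n

E = 1.645 × 10.6/√73
  = 1.645 × 1.240636
  = 2.0408

Rounded to 2 decimal places:

2.04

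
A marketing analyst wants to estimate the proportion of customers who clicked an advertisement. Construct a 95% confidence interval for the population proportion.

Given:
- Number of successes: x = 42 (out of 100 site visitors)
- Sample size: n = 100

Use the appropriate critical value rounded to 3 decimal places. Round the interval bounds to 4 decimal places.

Sample proportion: p̂ = 42/100 = 0.420000

Check conditions for normal approximation:
  np̂ = 42 ≥ 10 ✓
  n(1-p̂) = 58 ≥ 10 ✓

The sample is large enough, so use a z-interval (normal approximation) for the proportion.

For 95% confidence, z* = 1.96 (from standard normal table)

Standard error: SE = √(p̂(1-p̂)/n) = √(0.420000×0.580000/100) = 0.04935585

Margin of error: E = z* × SE = 1.96 × 0.04935585 = 0.096737

Z-interval: p̂ ± E = 0.420000 ± 0.096737 = (0.323263, 0.516737)

Rounded to 4 decimal places:

(0.3233, 0.5167)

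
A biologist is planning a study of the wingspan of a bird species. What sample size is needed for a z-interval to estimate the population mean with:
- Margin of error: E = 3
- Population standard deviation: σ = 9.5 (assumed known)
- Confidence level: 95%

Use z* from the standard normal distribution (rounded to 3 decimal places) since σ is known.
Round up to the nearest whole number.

Using z* since population σ is known (z-interval formula).

For 95% confidence, z* = 1.96 (from standard normal table)

Sample size formula for z-interval: n = (z*σ/E)²

n = (1.96 × 9.5 / 3)²
  = (6.206667)²
  = 38.5227

Round up to the nearest whole number: n = 39

39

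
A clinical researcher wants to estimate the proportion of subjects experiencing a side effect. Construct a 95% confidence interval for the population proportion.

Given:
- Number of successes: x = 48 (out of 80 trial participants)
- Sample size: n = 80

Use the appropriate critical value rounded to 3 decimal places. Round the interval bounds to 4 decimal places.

Sample proportion: p̂ = 48/80 = 0.600000

Check conditions for normal approximation:
  np̂ = 48 ≥ 10 ✓
  n(1-p̂) = 32 ≥ 10 ✓

The sample is large enough, so use a z-interval (normal approximation) for the proportion.

For 95% confidence, z* = 1.96 (from standard normal table)

Standard error: SE = √(p̂(1-p̂)/n) = √(0.600000×0.400000/80) = 0.05477226

Margin of error: E = z* × SE = 1.96 × 0.05477226 = 0.107354

Z-interval: p̂ ± E = 0.600000 ± 0.107354 = (0.492646, 0.707354)

Rounded to 4 decimal places:

(0.4926, 0.7074)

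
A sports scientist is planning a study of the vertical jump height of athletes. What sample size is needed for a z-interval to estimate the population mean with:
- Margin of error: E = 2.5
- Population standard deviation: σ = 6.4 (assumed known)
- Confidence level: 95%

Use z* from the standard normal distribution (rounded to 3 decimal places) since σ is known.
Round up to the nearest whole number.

Using z* since population σ is known (z-interval formula).

For 95% confidence, z* = 1.96 (from standard normal table)

Sample size formula for z-interval: n = (z*σ/E)²

n = (1.96 × 6.4 / 2.5)²
  = (5.017600)²
  = 25.1763

Round up to the nearest whole number: n = 26

26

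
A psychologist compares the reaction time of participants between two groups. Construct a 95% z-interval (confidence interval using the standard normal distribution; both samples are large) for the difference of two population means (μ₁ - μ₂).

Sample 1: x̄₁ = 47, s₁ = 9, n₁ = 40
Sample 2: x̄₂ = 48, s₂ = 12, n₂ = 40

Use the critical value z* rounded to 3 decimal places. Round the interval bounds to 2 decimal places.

Both samples are large (n₁ = 40 ≥ 30, n₂ = 40 ≥ 30), so a z-interval for the difference of means applies.

Point estimate: x̄₁ - x̄₂ = 47 - 48 = -1

Standard error: SE = √(s₁²/n₁ + s₂²/n₂)
= √(9²/40 + 12²/40)
= √(2.025000 + 3.600000)
= 2.371708

For 95% confidence, z* = 1.96 (from standard normal table)
Margin of error: E = z* × SE = 1.96 × 2.371708 = 4.6485

Z-interval: (x̄₁ - x̄₂) ± E = -1 ± 4.6485 = (-5.6485, 3.6485)

Rounded to 2 decimal places:

(-5.65, 3.65)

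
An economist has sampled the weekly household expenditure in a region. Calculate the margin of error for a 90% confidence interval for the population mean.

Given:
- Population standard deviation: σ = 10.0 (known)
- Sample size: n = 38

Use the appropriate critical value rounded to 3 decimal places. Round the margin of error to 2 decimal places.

The population standard deviation σ is known, so use the z-interval margin of error formula.

For 90% confidence, z* = 1.645 (from standard normal table)

Margin of error formula for z-interval: E = z* × σ/√n

E = 1.645 × 10.0/√38
  = 1.645 × 1.622214
  = 2.6685

Rounded to 2 decimal places:

2.67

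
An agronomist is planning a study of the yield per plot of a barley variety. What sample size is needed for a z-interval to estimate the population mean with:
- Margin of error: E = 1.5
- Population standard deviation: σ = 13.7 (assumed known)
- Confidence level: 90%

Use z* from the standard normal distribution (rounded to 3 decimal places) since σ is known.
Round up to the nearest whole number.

Using z* since population σ is known (z-interval formula).

For 90% confidence, z* = 1.645 (from standard normal table)

Sample size formula for z-interval: n = (z*σ/E)²

n = (1.645 × 13.7 / 1.5)²
  = (15.024333)²
  = 225.7306

Round up to the nearest whole number: n = 226

226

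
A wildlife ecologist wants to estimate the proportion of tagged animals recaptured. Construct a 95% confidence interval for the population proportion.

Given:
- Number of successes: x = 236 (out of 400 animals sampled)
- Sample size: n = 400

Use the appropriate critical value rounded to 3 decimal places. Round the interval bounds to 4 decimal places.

Sample proportion: p̂ = 236/400 = 0.590000

Check conditions for normal approximation:
  np̂ = 236 ≥ 10 ✓
  n(1-p̂) = 164 ≥ 10 ✓

The sample is large enough, so use a z-interval (normal approximation) for the proportion.

For 95% confidence, z* = 1.96 (from standard normal table)

Standard error: SE = √(p̂(1-p̂)/n) = √(0.590000×0.410000/400) = 0.02459167

Margin of error: E = z* × SE = 1.96 × 0.02459167 = 0.048200

Z-interval: p̂ ± E = 0.590000 ± 0.048200 = (0.541800, 0.638200)

Rounded to 4 decimal places:

(0.5418, 0.6382)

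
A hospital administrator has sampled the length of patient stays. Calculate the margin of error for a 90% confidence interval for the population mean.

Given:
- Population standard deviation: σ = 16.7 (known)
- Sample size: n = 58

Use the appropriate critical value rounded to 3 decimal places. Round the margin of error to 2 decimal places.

The population standard deviation σ is known, so use the z-interval margin of error formula.

For 90% confidence, z* = 1.645 (from standard normal table)

Margin of error formula for z-interval: E = z* × σ/√n

E = 1.645 × 16.7/√58
  = 1.645 × 2.192817
  = 3.6072

Rounded to 2 decimal places:

3.61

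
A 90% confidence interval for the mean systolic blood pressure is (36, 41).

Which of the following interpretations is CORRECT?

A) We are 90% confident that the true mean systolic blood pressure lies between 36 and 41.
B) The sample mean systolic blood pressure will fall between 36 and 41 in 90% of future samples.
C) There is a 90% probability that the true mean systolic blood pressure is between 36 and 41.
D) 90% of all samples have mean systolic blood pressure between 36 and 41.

A confidence interval represents our confidence in the procedure, not a probability statement about the parameter.

Key concept: If we repeated this sampling process many times and computed a 90% CI each time, about 90% of those intervals would contain the true population parameter.

For this specific interval (36, 41):
- Midpoint (point estimate): 38.5
- Margin of error: 2.5

The correct interpretation is the one stating confidence that the true parameter lies in the interval — option A.

A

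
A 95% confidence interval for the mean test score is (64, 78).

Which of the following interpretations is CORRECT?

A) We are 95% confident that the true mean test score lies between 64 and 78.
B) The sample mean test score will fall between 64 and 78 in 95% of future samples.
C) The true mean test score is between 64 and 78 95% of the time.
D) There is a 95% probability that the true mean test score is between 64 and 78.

A confidence interval represents our confidence in the procedure, not a probability statement about the parameter.

Key concept: If we repeated this sampling process many times and computed a 95% CI each time, about 95% of those intervals would contain the true population parameter.

For this specific interval (64, 78):
- Midpoint (point estimate): 71
- Margin of error: 7

The correct interpretation is the one stating confidence that the true parameter lies in the interval — option A.

A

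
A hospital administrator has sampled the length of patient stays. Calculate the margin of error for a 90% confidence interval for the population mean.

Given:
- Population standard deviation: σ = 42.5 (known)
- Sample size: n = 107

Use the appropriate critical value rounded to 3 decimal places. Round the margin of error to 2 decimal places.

The population standard deviation σ is known, so use the z-interval margin of error formula.

For 90% confidence, z* = 1.645 (from standard normal table)

Margin of error formula for z-interval: E = z* × σ/√n

E = 1.645 × 42.5/√107
  = 1.645 × 4.108630
  = 6.7587

Rounded to 2 decimal places:

6.76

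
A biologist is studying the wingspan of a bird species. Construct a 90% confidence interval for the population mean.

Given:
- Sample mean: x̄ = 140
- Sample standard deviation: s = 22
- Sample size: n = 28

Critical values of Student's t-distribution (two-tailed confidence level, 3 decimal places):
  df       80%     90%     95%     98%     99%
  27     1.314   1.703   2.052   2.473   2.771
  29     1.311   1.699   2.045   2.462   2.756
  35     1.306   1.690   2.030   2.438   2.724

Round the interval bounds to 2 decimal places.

The population standard deviation σ is unknown (only the sample standard deviation s is given), so use a t-interval with df = n - 1 = 28 - 1 = 27.

For 90% confidence with df = 27, t* = 1.703 (from t-table)

Standard error: SE = s/√n = 22/√28 = 4.157609

Margin of error: E = t* × SE = 1.703 × 4.157609 = 7.0804

T-interval: x̄ ± E = 140 ± 7.0804 = (132.9196, 147.0804)

Rounded to 2 decimal places:

(132.92, 147.08)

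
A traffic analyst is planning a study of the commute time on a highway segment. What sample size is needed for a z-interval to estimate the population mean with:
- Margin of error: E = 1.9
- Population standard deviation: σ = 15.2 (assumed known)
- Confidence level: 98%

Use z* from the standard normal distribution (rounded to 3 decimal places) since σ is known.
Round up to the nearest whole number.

Using z* since population σ is known (z-interval formula).

For 98% confidence, z* = 2.326 (from standard normal table)

Sample size formula for z-interval: n = (z*σ/E)²

n = (2.326 × 15.2 / 1.9)²
  = (18.608000)²
  = 346.2577

Round up to the nearest whole number: n = 347

347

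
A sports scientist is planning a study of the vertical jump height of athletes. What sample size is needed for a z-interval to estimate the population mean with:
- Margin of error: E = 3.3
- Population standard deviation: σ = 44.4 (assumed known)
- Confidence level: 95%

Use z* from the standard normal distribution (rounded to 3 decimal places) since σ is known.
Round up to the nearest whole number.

Using z* since population σ is known (z-interval formula).

For 95% confidence, z* = 1.96 (from standard normal table)

Sample size formula for z-interval: n = (z*σ/E)²

n = (1.96 × 44.4 / 3.3)²
  = (26.370909)²
  = 695.4248

Round up to the nearest whole number: n = 696

696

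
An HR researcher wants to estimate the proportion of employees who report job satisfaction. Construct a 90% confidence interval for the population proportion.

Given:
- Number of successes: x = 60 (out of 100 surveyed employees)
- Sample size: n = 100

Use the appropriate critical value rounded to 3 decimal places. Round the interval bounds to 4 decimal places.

Sample proportion: p̂ = 60/100 = 0.600000

Check conditions for normal approximation:
  np̂ = 60 ≥ 10 ✓
  n(1-p̂) = 40 ≥ 10 ✓

The sample is large enough, so use a z-interval (normal approximation) for the proportion.

For 90% confidence, z* = 1.645 (from standard normal table)

Standard error: SE = √(p̂(1-p̂)/n) = √(0.600000×0.400000/100) = 0.04898979

Margin of error: E = z* × SE = 1.645 × 0.04898979 = 0.080588

Z-interval: p̂ ± E = 0.600000 ± 0.080588 = (0.519412, 0.680588)

Rounded to 4 decimal places:

(0.5194, 0.6806)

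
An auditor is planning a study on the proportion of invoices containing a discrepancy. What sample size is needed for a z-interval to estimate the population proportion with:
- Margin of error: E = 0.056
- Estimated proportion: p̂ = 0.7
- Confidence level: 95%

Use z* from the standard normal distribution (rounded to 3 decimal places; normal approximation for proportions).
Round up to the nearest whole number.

Using z* for proportion z-interval (normal approximation).

For 95% confidence, z* = 1.96 (from standard normal table)

Sample size formula for proportion z-interval: n = z*²p̂(1-p̂)/E²

n = 1.96² × 0.7 × 0.3 / 0.056²
  = 3.8416 × 0.21 / 0.003136
  = 257.2500

Round up to the nearest whole number: n = 258

258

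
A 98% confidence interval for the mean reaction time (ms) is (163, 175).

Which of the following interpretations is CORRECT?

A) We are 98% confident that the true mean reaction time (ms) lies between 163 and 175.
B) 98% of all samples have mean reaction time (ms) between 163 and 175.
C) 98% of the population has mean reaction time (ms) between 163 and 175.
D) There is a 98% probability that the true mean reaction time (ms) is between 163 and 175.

A confidence interval represents our confidence in the procedure, not a probability statement about the parameter.

Key concept: If we repeated this sampling process many times and computed a 98% CI each time, about 98% of those intervals would contain the true population parameter.

For this specific interval (163, 175):
- Midpoint (point estimate): 169
- Margin of error: 6

The correct interpretation is the one stating confidence that the true parameter lies in the interval — option A.

A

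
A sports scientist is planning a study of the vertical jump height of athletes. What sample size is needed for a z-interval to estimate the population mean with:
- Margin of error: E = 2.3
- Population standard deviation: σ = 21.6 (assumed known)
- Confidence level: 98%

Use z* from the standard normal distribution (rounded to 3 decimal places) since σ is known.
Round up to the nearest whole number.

Using z* since population σ is known (z-interval formula).

For 98% confidence, z* = 2.326 (from standard normal table)

Sample size formula for z-interval: n = (z*σ/E)²

n = (2.326 × 21.6 / 2.3)²
  = (21.844174)²
  = 477.1679

Round up to the nearest whole number: n = 478

478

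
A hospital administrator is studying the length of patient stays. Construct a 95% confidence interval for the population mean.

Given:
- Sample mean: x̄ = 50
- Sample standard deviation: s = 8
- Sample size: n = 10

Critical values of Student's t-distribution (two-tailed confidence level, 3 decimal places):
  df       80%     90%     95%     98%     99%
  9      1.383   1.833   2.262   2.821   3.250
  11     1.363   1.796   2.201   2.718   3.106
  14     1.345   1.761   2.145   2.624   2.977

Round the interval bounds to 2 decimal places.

The population standard deviation σ is unknown (only the sample standard deviation s is given), so use a t-interval with df = n - 1 = 10 - 1 = 9.

For 95% confidence with df = 9, t* = 2.262 (from t-table)

Standard error: SE = s/√n = 8/√10 = 2.529822

Margin of error: E = t* × SE = 2.262 × 2.529822 = 5.7225

T-interval: x̄ ± E = 50 ± 5.7225 = (44.2775, 55.7225)

Rounded to 2 decimal places:

(44.28, 55.72)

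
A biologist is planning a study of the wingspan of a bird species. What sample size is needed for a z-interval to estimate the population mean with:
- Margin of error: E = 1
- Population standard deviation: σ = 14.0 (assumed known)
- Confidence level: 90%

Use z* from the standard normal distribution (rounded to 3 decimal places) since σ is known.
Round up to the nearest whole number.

Using z* since population σ is known (z-interval formula).

For 90% confidence, z* = 1.645 (from standard normal table)

Sample size formula for z-interval: n = (z*σ/E)²

n = (1.645 × 14.0 / 1)²
  = (23.030000)²
  = 530.3809

Round up to the nearest whole number: n = 531

531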